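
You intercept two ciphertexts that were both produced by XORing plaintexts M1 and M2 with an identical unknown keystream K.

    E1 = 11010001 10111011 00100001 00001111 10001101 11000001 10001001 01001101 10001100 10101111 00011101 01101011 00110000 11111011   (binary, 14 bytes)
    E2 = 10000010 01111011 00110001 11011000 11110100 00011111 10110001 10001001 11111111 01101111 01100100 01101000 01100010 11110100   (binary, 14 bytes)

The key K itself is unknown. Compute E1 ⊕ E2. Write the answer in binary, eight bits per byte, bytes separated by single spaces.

01010011 11000000 00010000 11010111 01111001 11011110 00111000 11000100 01110011 11000000 01111001 00000011 01010010 00001111

E1 ⊕ E2 = (M1 ⊕ K) ⊕ (M2 ⊕ K) = M1 ⊕ M2 — the shared key cancels under XOR.
d1 xor 82 = 53
bb xor 7b = c0
21 xor 31 = 10
0f xor d8 = d7
8d xor f4 = 79
c1 xor 1f = de
89 xor b1 = 38
4d xor 89 = c4
8c xor ff = 73
af xor 6f = c0
1d xor 64 = 79
6b xor 68 = 03
30 xor 62 = 52
fb xor f4 = 0f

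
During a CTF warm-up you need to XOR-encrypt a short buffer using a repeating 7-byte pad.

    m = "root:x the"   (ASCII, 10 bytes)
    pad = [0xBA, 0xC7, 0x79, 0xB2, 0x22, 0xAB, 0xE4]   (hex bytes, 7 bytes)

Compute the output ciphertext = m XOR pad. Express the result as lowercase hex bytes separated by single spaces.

c8 a8 16 c6 18 d3 c4 ce af 1c

The 7-byte key repeats, so the effective keystream is ba c7 79 b2 22 ab e4 ba c7 79.
byte 0: 01110010 XOR 10111010 = 11001000
byte 1: 01101111 XOR 11000111 = 10101000
byte 2: 01101111 XOR 01111001 = 00010110
byte 3: 01110100 XOR 10110010 = 11000110
byte 4: 00111010 XOR 00100010 = 00011000
byte 5: 01111000 XOR 10101011 = 11010011
byte 6: 00100000 XOR 11100100 = 11000100
byte 7: 01110100 XOR 10111010 = 11001110
byte 8: 01101000 XOR 11000111 = 10101111
byte 9: 01100101 XOR 01111001 = 00011100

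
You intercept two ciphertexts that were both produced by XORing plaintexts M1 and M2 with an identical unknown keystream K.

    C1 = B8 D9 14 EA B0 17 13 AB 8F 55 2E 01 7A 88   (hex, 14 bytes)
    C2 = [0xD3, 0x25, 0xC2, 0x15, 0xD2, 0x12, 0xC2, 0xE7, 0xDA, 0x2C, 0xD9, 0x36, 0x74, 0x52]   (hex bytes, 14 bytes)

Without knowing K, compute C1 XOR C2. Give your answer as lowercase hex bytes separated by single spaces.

6b fc d6 ff 62 05 d1 4c 55 79 f7 37 0e da

C1 ⊕ C2 = (M1 ⊕ K) ⊕ (M2 ⊕ K) = M1 ⊕ M2 — the shared key cancels under XOR.
184 ⊕ 211 = 107
217 ⊕  37 = 252
 20 ⊕ 194 = 214
234 ⊕  21 = 255
176 ⊕ 210 =  98
 23 ⊕  18 =   5
 19 ⊕ 194 = 209
171 ⊕ 231 =  76
143 ⊕ 218 =  85
 85 ⊕  44 = 121
 46 ⊕ 217 = 247
  1 ⊕  54 =  55
122 ⊕ 116 =  14
136 ⊕  82 = 218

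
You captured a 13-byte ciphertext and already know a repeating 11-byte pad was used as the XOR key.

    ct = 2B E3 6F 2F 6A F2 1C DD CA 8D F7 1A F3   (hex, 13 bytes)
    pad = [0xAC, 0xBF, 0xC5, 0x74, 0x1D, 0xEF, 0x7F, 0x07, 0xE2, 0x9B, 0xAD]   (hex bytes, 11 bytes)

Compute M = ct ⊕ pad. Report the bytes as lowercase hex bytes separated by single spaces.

The 11-byte key repeats, so the effective keystream is ac bf c5 74 1d ef 7f 07 e2 9b ad ac bf.
byte 0: 00101011 ^ 10101100 = 10000111
byte 1: 11100011 ^ 10111111 = 01011100
byte 2: 01101111 ^ 11000101 = 10101010
byte 3: 00101111 ^ 01110100 = 01011011
byte 4: 01101010 ^ 00011101 = 01110111
byte 5: 11110010 ^ 11101111 = 00011101
byte 6: 00011100 ^ 01111111 = 01100011
byte 7: 11011101 ^ 00000111 = 11011010
byte 8: 11001010 ^ 11100010 = 00101000
byte 9: 10001101 ^ 10011011 = 00010110
byte 10: 11110111 ^ 10101101 = 01011010
byte 11: 00011010 ^ 10101100 = 10110110
byte 12: 11110011 ^ 10111111 = 01001100

87 5c aa 5b 77 1d 63 da 28 16 5a b6 4c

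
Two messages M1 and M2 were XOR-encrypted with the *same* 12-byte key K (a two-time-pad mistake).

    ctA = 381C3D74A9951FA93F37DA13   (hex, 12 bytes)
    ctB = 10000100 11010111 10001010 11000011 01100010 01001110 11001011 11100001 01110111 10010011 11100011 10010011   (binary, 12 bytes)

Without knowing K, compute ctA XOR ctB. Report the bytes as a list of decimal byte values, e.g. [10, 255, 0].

ctA ⊕ ctB = (M1 ⊕ K) ⊕ (M2 ⊕ K) = M1 ⊕ M2 — the shared key cancels under XOR.
 56 XOR 132 = 188
 28 XOR 215 = 203
 61 XOR 138 = 183
116 XOR 195 = 183
169 XOR  98 = 203
149 XOR  78 = 219
 31 XOR 203 = 212
169 XOR 225 =  72
 63 XOR 119 =  72
 55 XOR 147 = 164
218 XOR 227 =  57
 19 XOR 147 = 128

[188, 203, 183, 183, 203, 219, 212, 72, 72, 164, 57, 128]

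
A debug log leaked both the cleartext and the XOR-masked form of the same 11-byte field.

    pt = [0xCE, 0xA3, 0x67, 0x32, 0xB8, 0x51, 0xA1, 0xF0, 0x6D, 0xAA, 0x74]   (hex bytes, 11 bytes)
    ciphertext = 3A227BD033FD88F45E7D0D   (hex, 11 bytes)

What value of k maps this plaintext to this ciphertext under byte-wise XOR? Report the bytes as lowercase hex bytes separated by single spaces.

f4 81 1c e2 8b ac 29 04 33 d7 79

Since ciphertext = pt ⊕ k, XORing both sides with pt gives k = pt ⊕ ciphertext.
ce xor 3a = f4
a3 xor 22 = 81
67 xor 7b = 1c
32 xor d0 = e2
b8 xor 33 = 8b
51 xor fd = ac
a1 xor 88 = 29
f0 xor f4 = 04
6d xor 5e = 33
aa xor 7d = d7
74 xor 0d = 79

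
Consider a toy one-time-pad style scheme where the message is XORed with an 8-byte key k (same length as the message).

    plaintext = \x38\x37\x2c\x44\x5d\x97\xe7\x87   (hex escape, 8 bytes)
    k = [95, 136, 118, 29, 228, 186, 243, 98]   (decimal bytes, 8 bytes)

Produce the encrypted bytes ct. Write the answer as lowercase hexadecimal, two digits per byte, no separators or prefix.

byte 0: 00111000 ⊕ 01011111 = 01100111
byte 1: 00110111 ⊕ 10001000 = 10111111
byte 2: 00101100 ⊕ 01110110 = 01011010
byte 3: 01000100 ⊕ 00011101 = 01011001
byte 4: 01011101 ⊕ 11100100 = 10111001
byte 5: 10010111 ⊕ 10111010 = 00101101
byte 6: 11100111 ⊕ 11110011 = 00010100
byte 7: 10000111 ⊕ 01100010 = 11100101

67bf5a59b92d14e5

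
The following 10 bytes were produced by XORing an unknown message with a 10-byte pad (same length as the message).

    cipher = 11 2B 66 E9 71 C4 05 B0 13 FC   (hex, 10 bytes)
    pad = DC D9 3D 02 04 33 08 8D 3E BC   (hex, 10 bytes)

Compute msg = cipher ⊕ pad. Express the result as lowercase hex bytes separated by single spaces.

cd f2 5b eb 75 f7 0d 3d 2d 40

XOR is its own inverse, so applying the key byte-wise gives the result directly.
byte 0: 11 xor dc = cd
byte 1: 2b xor d9 = f2
byte 2: 66 xor 3d = 5b
byte 3: e9 xor 02 = eb
byte 4: 71 xor 04 = 75
byte 5: c4 xor 33 = f7
byte 6: 05 xor 08 = 0d
byte 7: b0 xor 8d = 3d
byte 8: 13 xor 3e = 2d
byte 9: fc xor bc = 40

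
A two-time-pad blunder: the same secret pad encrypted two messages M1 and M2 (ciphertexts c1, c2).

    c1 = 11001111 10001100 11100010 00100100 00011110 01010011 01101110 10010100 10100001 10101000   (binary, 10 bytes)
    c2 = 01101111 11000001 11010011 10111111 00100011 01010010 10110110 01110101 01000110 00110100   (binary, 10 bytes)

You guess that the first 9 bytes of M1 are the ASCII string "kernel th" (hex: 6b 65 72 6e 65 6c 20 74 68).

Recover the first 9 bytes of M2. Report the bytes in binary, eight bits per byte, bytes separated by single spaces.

First, c1 ⊕ c2 = (M1 ⊕ K) ⊕ (M2 ⊕ K) = M1 ⊕ M2, so the key drops out. Then M2 = (M1 ⊕ M2) ⊕ M1 over the first 9 bytes.
byte 0: (cf ⊕ 6f) ⊕ 6b = a0 ⊕ 6b = cb
byte 1: (8c ⊕ c1) ⊕ 65 = 4d ⊕ 65 = 28
byte 2: (e2 ⊕ d3) ⊕ 72 = 31 ⊕ 72 = 43
byte 3: (24 ⊕ bf) ⊕ 6e = 9b ⊕ 6e = f5
byte 4: (1e ⊕ 23) ⊕ 65 = 3d ⊕ 65 = 58
byte 5: (53 ⊕ 52) ⊕ 6c = 01 ⊕ 6c = 6d
byte 6: (6e ⊕ b6) ⊕ 20 = d8 ⊕ 20 = f8
byte 7: (94 ⊕ 75) ⊕ 74 = e1 ⊕ 74 = 95
byte 8: (a1 ⊕ 46) ⊕ 68 = e7 ⊕ 68 = 8f

11001011 00101000 01000011 11110101 01011000 01101101 11111000 10010101 10001111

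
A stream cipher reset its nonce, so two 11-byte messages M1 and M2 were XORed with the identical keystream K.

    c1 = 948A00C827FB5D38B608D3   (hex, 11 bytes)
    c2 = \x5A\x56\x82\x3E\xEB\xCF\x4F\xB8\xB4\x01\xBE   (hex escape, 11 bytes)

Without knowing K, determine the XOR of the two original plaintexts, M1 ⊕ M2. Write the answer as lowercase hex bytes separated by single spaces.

ce dc 82 f6 cc 34 12 80 02 09 6d

c1 ⊕ c2 = (M1 ⊕ K) ⊕ (M2 ⊕ K) = M1 ⊕ M2 — the shared key cancels under XOR.
byte 0: 148 ⊕  90 = 206
byte 1: 138 ⊕  86 = 220
byte 2:   0 ⊕ 130 = 130
byte 3: 200 ⊕  62 = 246
byte 4:  39 ⊕ 235 = 204
byte 5: 251 ⊕ 207 =  52
byte 6:  93 ⊕  79 =  18
byte 7:  56 ⊕ 184 = 128
byte 8: 182 ⊕ 180 =   2
byte 9:   8 ⊕   1 =   9
byte 10: 211 ⊕ 190 = 109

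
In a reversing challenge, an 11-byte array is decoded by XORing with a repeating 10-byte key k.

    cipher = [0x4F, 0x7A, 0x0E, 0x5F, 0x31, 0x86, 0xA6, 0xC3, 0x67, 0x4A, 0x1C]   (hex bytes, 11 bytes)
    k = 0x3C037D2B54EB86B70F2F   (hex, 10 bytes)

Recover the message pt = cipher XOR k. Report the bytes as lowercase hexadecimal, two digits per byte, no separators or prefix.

73797374656d2074686520

The 10-byte key repeats, so the effective keystream is 3c 03 7d 2b 54 eb 86 b7 0f 2f 3c.
byte 0:  79 XOR  60 = 115
byte 1: 122 XOR   3 = 121
byte 2:  14 XOR 125 = 115
byte 3:  95 XOR  43 = 116
byte 4:  49 XOR  84 = 101
byte 5: 134 XOR 235 = 109
byte 6: 166 XOR 134 =  32
byte 7: 195 XOR 183 = 116
byte 8: 103 XOR  15 = 104
byte 9:  74 XOR  47 = 101
byte 10:  28 XOR  60 =  32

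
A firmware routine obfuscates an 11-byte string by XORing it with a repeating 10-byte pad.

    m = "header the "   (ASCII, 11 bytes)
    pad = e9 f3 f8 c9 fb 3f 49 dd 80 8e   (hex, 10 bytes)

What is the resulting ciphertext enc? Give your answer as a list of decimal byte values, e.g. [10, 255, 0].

The 10-byte key repeats, so the effective keystream is e9 f3 f8 c9 fb 3f 49 dd 80 8e e9.
byte 0: 01101000 XOR 11101001 = 10000001
byte 1: 01100101 XOR 11110011 = 10010110
byte 2: 01100001 XOR 11111000 = 10011001
byte 3: 01100100 XOR 11001001 = 10101101
byte 4: 01100101 XOR 11111011 = 10011110
byte 5: 01110010 XOR 00111111 = 01001101
byte 6: 00100000 XOR 01001001 = 01101001
byte 7: 01110100 XOR 11011101 = 10101001
byte 8: 01101000 XOR 10000000 = 11101000
byte 9: 01100101 XOR 10001110 = 11101011
byte 10: 00100000 XOR 11101001 = 11001001

[129, 150, 153, 173, 158, 77, 105, 169, 232, 235, 201]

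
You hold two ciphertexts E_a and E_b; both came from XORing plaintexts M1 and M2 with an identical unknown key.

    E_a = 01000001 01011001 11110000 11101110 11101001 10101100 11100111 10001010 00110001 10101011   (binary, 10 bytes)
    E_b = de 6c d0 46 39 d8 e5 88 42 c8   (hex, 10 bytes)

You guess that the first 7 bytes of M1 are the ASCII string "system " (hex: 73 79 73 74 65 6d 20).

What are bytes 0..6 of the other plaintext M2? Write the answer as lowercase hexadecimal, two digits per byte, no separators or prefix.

First, E_a ⊕ E_b = (M1 ⊕ K) ⊕ (M2 ⊕ K) = M1 ⊕ M2, so the key drops out. Then M2 = (M1 ⊕ M2) ⊕ M1 over the first 7 bytes.
byte 0: (41 ⊕ de) ⊕ 73 = 9f ⊕ 73 = ec
byte 1: (59 ⊕ 6c) ⊕ 79 = 35 ⊕ 79 = 4c
byte 2: (f0 ⊕ d0) ⊕ 73 = 20 ⊕ 73 = 53
byte 3: (ee ⊕ 46) ⊕ 74 = a8 ⊕ 74 = dc
byte 4: (e9 ⊕ 39) ⊕ 65 = d0 ⊕ 65 = b5
byte 5: (ac ⊕ d8) ⊕ 6d = 74 ⊕ 6d = 19
byte 6: (e7 ⊕ e5) ⊕ 20 = 02 ⊕ 20 = 22

ec4c53dcb51922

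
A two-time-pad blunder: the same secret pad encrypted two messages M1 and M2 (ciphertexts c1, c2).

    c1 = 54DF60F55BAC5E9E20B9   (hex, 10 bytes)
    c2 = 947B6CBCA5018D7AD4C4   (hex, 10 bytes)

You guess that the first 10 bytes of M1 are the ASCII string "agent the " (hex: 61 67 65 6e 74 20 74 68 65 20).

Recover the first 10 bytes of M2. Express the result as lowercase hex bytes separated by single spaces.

a1 c3 69 27 8a 8d a7 8c 91 5d

First, c1 ⊕ c2 = (M1 ⊕ K) ⊕ (M2 ⊕ K) = M1 ⊕ M2, so the key drops out. Then M2 = (M1 ⊕ M2) ⊕ M1 over the first 10 bytes.
byte 0: (54 ⊕ 94) ⊕ 61 = c0 ⊕ 61 = a1
byte 1: (df ⊕ 7b) ⊕ 67 = a4 ⊕ 67 = c3
byte 2: (60 ⊕ 6c) ⊕ 65 = 0c ⊕ 65 = 69
byte 3: (f5 ⊕ bc) ⊕ 6e = 49 ⊕ 6e = 27
byte 4: (5b ⊕ a5) ⊕ 74 = fe ⊕ 74 = 8a
byte 5: (ac ⊕ 01) ⊕ 20 = ad ⊕ 20 = 8d
byte 6: (5e ⊕ 8d) ⊕ 74 = d3 ⊕ 74 = a7
byte 7: (9e ⊕ 7a) ⊕ 68 = e4 ⊕ 68 = 8c
byte 8: (20 ⊕ d4) ⊕ 65 = f4 ⊕ 65 = 91
byte 9: (b9 ⊕ c4) ⊕ 20 = 7d ⊕ 20 = 5d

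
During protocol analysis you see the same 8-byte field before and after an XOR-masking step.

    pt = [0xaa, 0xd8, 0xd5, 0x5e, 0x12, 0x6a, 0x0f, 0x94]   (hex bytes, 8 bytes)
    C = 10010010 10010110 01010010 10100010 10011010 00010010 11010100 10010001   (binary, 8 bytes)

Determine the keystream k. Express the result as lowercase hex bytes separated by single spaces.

38 4e 87 fc 88 78 db 05

Since C = pt ⊕ k, XORing both sides with pt gives k = pt ⊕ C.
byte 0: 10101010 XOR 10010010 = 00111000
byte 1: 11011000 XOR 10010110 = 01001110
byte 2: 11010101 XOR 01010010 = 10000111
byte 3: 01011110 XOR 10100010 = 11111100
byte 4: 00010010 XOR 10011010 = 10001000
byte 5: 01101010 XOR 00010010 = 01111000
byte 6: 00001111 XOR 11010100 = 11011011
byte 7: 10010100 XOR 10010001 = 00000101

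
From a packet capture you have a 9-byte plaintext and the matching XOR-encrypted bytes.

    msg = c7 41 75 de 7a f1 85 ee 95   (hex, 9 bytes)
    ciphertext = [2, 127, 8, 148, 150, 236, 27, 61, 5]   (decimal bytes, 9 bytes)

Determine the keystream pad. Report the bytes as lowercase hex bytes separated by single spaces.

c5 3e 7d 4a ec 1d 9e d3 90

Since ciphertext = msg ⊕ pad, XORing both sides with msg gives pad = msg ⊕ ciphertext.
199 xor   2 = 197
 65 xor 127 =  62
117 xor   8 = 125
222 xor 148 =  74
122 xor 150 = 236
241 xor 236 =  29
133 xor  27 = 158
238 xor  61 = 211
149 xor   5 = 144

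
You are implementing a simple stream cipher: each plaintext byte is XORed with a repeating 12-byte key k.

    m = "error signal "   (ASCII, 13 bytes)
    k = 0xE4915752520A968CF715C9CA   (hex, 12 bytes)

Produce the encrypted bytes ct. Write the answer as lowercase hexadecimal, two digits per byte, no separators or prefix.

81e3253d202ae5e5907ba8a6c4

The 12-byte key repeats, so the effective keystream is e4 91 57 52 52 0a 96 8c f7 15 c9 ca e4.
byte 0: 65 ^ e4 = 81
byte 1: 72 ^ 91 = e3
byte 2: 72 ^ 57 = 25
byte 3: 6f ^ 52 = 3d
byte 4: 72 ^ 52 = 20
byte 5: 20 ^ 0a = 2a
byte 6: 73 ^ 96 = e5
byte 7: 69 ^ 8c = e5
byte 8: 67 ^ f7 = 90
byte 9: 6e ^ 15 = 7b
byte 10: 61 ^ c9 = a8
byte 11: 6c ^ ca = a6
byte 12: 20 ^ e4 = c4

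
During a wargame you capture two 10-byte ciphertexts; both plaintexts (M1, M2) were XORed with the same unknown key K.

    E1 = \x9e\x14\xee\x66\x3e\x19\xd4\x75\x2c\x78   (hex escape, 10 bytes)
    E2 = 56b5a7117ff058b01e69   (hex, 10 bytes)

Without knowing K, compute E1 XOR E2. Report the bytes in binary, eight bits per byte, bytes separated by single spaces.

E1 ⊕ E2 = (M1 ⊕ K) ⊕ (M2 ⊕ K) = M1 ⊕ M2 — the shared key cancels under XOR.
byte 0: 9e xor 56 = c8
byte 1: 14 xor b5 = a1
byte 2: ee xor a7 = 49
byte 3: 66 xor 11 = 77
byte 4: 3e xor 7f = 41
byte 5: 19 xor f0 = e9
byte 6: d4 xor 58 = 8c
byte 7: 75 xor b0 = c5
byte 8: 2c xor 1e = 32
byte 9: 78 xor 69 = 11

11001000 10100001 01001001 01110111 01000001 11101001 10001100 11000101 00110010 00010001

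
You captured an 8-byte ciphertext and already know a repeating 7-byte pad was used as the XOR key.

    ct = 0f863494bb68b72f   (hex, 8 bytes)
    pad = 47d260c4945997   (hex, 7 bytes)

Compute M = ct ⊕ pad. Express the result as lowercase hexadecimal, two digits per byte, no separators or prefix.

The 7-byte key repeats, so the effective keystream is 47 d2 60 c4 94 59 97 47.
byte 0: 0f ⊕ 47 = 48
byte 1: 86 ⊕ d2 = 54
byte 2: 34 ⊕ 60 = 54
byte 3: 94 ⊕ c4 = 50
byte 4: bb ⊕ 94 = 2f
byte 5: 68 ⊕ 59 = 31
byte 6: b7 ⊕ 97 = 20
byte 7: 2f ⊕ 47 = 68

485454502f312068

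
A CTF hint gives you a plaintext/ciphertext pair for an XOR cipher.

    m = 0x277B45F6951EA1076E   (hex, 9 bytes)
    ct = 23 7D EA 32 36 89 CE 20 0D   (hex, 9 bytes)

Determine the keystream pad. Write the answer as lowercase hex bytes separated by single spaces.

04 06 af c4 a3 97 6f 27 63

Since ct = m ⊕ pad, XORing both sides with m gives pad = m ⊕ ct.
27 xor 23 = 04
7b xor 7d = 06
45 xor ea = af
f6 xor 32 = c4
95 xor 36 = a3
1e xor 89 = 97
a1 xor ce = 6f
07 xor 20 = 27
6e xor 0d = 63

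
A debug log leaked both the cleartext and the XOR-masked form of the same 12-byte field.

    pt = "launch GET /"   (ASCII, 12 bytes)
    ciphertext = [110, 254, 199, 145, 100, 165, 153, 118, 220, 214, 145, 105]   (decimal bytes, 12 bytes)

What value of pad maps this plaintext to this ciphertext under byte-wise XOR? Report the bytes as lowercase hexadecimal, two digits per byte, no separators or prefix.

029fb2ff07cdb9319982b146

Since ciphertext = pt ⊕ pad, XORing both sides with pt gives pad = pt ⊕ ciphertext.
6c ^ 6e = 02
61 ^ fe = 9f
75 ^ c7 = b2
6e ^ 91 = ff
63 ^ 64 = 07
68 ^ a5 = cd
20 ^ 99 = b9
47 ^ 76 = 31
45 ^ dc = 99
54 ^ d6 = 82
20 ^ 91 = b1
2f ^ 69 = 46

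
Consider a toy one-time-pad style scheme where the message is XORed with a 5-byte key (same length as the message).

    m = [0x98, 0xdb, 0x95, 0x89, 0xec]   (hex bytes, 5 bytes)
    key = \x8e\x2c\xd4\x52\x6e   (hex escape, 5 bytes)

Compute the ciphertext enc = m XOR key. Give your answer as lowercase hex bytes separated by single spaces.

16 f7 41 db 82

XOR is its own inverse, so applying the key byte-wise gives the result directly.
10011000 XOR 10001110 = 00010110
11011011 XOR 00101100 = 11110111
10010101 XOR 11010100 = 01000001
10001001 XOR 01010010 = 11011011
11101100 XOR 01101110 = 10000010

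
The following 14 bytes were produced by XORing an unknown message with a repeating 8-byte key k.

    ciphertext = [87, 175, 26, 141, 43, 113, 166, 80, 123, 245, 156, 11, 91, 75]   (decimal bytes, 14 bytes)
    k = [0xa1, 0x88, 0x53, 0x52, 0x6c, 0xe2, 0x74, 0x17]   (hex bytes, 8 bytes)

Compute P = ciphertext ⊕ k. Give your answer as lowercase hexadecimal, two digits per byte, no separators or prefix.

The 8-byte key repeats, so the effective keystream is a1 88 53 52 6c e2 74 17 a1 88 53 52 6c e2.
byte 0: 57 xor a1 = f6
byte 1: af xor 88 = 27
byte 2: 1a xor 53 = 49
byte 3: 8d xor 52 = df
byte 4: 2b xor 6c = 47
byte 5: 71 xor e2 = 93
byte 6: a6 xor 74 = d2
byte 7: 50 xor 17 = 47
byte 8: 7b xor a1 = da
byte 9: f5 xor 88 = 7d
byte 10: 9c xor 53 = cf
byte 11: 0b xor 52 = 59
byte 12: 5b xor 6c = 37
byte 13: 4b xor e2 = a9

f62749df4793d247da7dcf5937a9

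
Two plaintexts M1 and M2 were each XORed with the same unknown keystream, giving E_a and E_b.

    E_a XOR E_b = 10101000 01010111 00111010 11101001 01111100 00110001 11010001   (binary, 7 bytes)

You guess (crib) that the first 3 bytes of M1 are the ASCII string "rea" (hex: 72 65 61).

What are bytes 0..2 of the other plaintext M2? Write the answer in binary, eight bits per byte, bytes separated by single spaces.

Since E_a ⊕ E_b = M1 ⊕ M2, XORing with the guessed M1 bytes yields the corresponding M2 bytes: M2 = (E_a ⊕ E_b) ⊕ M1.
10101000 ⊕ 01110010 = 11011010
01010111 ⊕ 01100101 = 00110010
00111010 ⊕ 01100001 = 01011011

11011010 00110010 01011011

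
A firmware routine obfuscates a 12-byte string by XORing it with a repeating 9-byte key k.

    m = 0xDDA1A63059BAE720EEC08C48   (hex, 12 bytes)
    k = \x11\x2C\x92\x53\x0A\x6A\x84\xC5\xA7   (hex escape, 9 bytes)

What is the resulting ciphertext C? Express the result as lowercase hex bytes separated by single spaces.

cc 8d 34 63 53 d0 63 e5 49 d1 a0 da

The 9-byte key repeats, so the effective keystream is 11 2c 92 53 0a 6a 84 c5 a7 11 2c 92.
byte 0: dd xor 11 = cc
byte 1: a1 xor 2c = 8d
byte 2: a6 xor 92 = 34
byte 3: 30 xor 53 = 63
byte 4: 59 xor 0a = 53
byte 5: ba xor 6a = d0
byte 6: e7 xor 84 = 63
byte 7: 20 xor c5 = e5
byte 8: ee xor a7 = 49
byte 9: c0 xor 11 = d1
byte 10: 8c xor 2c = a0
byte 11: 48 xor 92 = da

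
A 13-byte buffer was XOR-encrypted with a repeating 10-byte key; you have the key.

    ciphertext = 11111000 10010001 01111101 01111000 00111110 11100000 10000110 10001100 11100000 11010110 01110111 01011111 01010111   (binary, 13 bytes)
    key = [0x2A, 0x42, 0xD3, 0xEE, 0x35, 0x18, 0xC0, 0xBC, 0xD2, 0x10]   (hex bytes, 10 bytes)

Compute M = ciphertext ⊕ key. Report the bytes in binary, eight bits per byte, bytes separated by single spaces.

11010010 11010011 10101110 10010110 00001011 11111000 01000110 00110000 00110010 11000110 01011101 00011101 10000100

The 10-byte key repeats, so the effective keystream is 2a 42 d3 ee 35 18 c0 bc d2 10 2a 42 d3.
byte 0: 11111000 ^ 00101010 = 11010010
byte 1: 10010001 ^ 01000010 = 11010011
byte 2: 01111101 ^ 11010011 = 10101110
byte 3: 01111000 ^ 11101110 = 10010110
byte 4: 00111110 ^ 00110101 = 00001011
byte 5: 11100000 ^ 00011000 = 11111000
byte 6: 10000110 ^ 11000000 = 01000110
byte 7: 10001100 ^ 10111100 = 00110000
byte 8: 11100000 ^ 11010010 = 00110010
byte 9: 11010110 ^ 00010000 = 11000110
byte 10: 01110111 ^ 00101010 = 01011101
byte 11: 01011111 ^ 01000010 = 00011101
byte 12: 01010111 ^ 11010011 = 10000100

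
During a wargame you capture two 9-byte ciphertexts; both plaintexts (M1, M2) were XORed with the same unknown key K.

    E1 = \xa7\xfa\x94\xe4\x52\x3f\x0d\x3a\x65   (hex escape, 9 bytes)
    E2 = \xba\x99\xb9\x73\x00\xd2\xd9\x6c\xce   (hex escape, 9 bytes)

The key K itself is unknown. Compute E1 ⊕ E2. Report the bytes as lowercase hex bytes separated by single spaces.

1d 63 2d 97 52 ed d4 56 ab

E1 ⊕ E2 = (M1 ⊕ K) ⊕ (M2 ⊕ K) = M1 ⊕ M2 — the shared key cancels under XOR.
a7 ^ ba = 1d
fa ^ 99 = 63
94 ^ b9 = 2d
e4 ^ 73 = 97
52 ^ 00 = 52
3f ^ d2 = ed
0d ^ d9 = d4
3a ^ 6c = 56
65 ^ ce = ab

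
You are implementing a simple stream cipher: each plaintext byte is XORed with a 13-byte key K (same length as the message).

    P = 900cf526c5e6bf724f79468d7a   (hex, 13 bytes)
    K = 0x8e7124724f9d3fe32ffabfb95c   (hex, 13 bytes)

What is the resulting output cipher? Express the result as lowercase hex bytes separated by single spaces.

1e 7d d1 54 8a 7b 80 91 60 83 f9 34 26

XOR is its own inverse, so applying the key byte-wise gives the result directly.
byte 0: 90 ⊕ 8e = 1e
byte 1: 0c ⊕ 71 = 7d
byte 2: f5 ⊕ 24 = d1
byte 3: 26 ⊕ 72 = 54
byte 4: c5 ⊕ 4f = 8a
byte 5: e6 ⊕ 9d = 7b
byte 6: bf ⊕ 3f = 80
byte 7: 72 ⊕ e3 = 91
byte 8: 4f ⊕ 2f = 60
byte 9: 79 ⊕ fa = 83
byte 10: 46 ⊕ bf = f9
byte 11: 8d ⊕ b9 = 34
byte 12: 7a ⊕ 5c = 26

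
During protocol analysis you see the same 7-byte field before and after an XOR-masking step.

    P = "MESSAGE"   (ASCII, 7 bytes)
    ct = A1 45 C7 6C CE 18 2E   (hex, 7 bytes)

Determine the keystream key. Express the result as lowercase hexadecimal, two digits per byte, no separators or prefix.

ec00943f8f5f6b

Since ct = P ⊕ key, XORing both sides with P gives key = P ⊕ ct.
byte 0:  77 ^ 161 = 236
byte 1:  69 ^  69 =   0
byte 2:  83 ^ 199 = 148
byte 3:  83 ^ 108 =  63
byte 4:  65 ^ 206 = 143
byte 5:  71 ^  24 =  95
byte 6:  69 ^  46 = 107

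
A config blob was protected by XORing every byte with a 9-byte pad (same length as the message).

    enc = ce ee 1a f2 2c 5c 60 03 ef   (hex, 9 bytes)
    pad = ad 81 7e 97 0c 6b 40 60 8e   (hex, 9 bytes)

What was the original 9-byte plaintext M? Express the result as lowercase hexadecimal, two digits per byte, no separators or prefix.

XOR is its own inverse, so applying the key byte-wise gives the result directly.
ce xor ad = 63
ee xor 81 = 6f
1a xor 7e = 64
f2 xor 97 = 65
2c xor 0c = 20
5c xor 6b = 37
60 xor 40 = 20
03 xor 60 = 63
ef xor 8e = 61

636f64652037206361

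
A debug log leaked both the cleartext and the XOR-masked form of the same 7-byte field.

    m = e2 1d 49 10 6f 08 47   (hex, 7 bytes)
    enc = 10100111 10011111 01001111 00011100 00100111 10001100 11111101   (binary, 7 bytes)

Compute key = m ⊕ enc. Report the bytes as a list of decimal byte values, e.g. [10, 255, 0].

[69, 130, 6, 12, 72, 132, 186]

Since enc = m ⊕ key, XORing both sides with m gives key = m ⊕ enc.
11100010 ⊕ 10100111 = 01000101
00011101 ⊕ 10011111 = 10000010
01001001 ⊕ 01001111 = 00000110
00010000 ⊕ 00011100 = 00001100
01101111 ⊕ 00100111 = 01001000
00001000 ⊕ 10001100 = 10000100
01000111 ⊕ 11111101 = 10111010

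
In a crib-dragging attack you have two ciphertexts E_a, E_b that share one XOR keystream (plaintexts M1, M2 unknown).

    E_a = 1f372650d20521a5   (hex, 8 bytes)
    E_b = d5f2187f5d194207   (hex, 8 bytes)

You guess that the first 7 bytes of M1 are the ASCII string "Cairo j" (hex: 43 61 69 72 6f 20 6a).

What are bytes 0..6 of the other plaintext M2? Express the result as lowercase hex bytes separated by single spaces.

First, E_a ⊕ E_b = (M1 ⊕ K) ⊕ (M2 ⊕ K) = M1 ⊕ M2, so the key drops out. Then M2 = (M1 ⊕ M2) ⊕ M1 over the first 7 bytes.
byte 0: (1f xor d5) xor 43 = ca xor 43 = 89
byte 1: (37 xor f2) xor 61 = c5 xor 61 = a4
byte 2: (26 xor 18) xor 69 = 3e xor 69 = 57
byte 3: (50 xor 7f) xor 72 = 2f xor 72 = 5d
byte 4: (d2 xor 5d) xor 6f = 8f xor 6f = e0
byte 5: (05 xor 19) xor 20 = 1c xor 20 = 3c
byte 6: (21 xor 42) xor 6a = 63 xor 6a = 09

89 a4 57 5d e0 3c 09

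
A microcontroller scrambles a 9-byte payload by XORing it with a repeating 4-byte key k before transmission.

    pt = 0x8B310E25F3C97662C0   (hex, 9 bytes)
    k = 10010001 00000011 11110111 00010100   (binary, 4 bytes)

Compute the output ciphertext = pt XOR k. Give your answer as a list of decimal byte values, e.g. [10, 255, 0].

[26, 50, 249, 49, 98, 202, 129, 118, 81]

The 4-byte key repeats, so the effective keystream is 91 03 f7 14 91 03 f7 14 91.
byte 0: 8b ^ 91 = 1a
byte 1: 31 ^ 03 = 32
byte 2: 0e ^ f7 = f9
byte 3: 25 ^ 14 = 31
byte 4: f3 ^ 91 = 62
byte 5: c9 ^ 03 = ca
byte 6: 76 ^ f7 = 81
byte 7: 62 ^ 14 = 76
byte 8: c0 ^ 91 = 51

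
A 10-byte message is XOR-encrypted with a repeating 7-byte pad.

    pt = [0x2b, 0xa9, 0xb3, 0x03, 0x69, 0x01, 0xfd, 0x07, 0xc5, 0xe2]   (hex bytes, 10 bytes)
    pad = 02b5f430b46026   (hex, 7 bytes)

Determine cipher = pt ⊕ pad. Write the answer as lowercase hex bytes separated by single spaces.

The 7-byte key repeats, so the effective keystream is 02 b5 f4 30 b4 60 26 02 b5 f4.
byte 0: 2b ⊕ 02 = 29
byte 1: a9 ⊕ b5 = 1c
byte 2: b3 ⊕ f4 = 47
byte 3: 03 ⊕ 30 = 33
byte 4: 69 ⊕ b4 = dd
byte 5: 01 ⊕ 60 = 61
byte 6: fd ⊕ 26 = db
byte 7: 07 ⊕ 02 = 05
byte 8: c5 ⊕ b5 = 70
byte 9: e2 ⊕ f4 = 16

29 1c 47 33 dd 61 db 05 70 16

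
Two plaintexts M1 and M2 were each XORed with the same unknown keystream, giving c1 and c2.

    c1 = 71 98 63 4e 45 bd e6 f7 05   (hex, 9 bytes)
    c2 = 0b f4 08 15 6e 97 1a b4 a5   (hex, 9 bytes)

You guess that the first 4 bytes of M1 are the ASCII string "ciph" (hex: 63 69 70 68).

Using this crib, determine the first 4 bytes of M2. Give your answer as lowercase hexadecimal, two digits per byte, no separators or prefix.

19051b33

First, c1 ⊕ c2 = (M1 ⊕ K) ⊕ (M2 ⊕ K) = M1 ⊕ M2, so the key drops out. Then M2 = (M1 ⊕ M2) ⊕ M1 over the first 4 bytes.
byte 0: (71 XOR 0b) XOR 63 = 7a XOR 63 = 19
byte 1: (98 XOR f4) XOR 69 = 6c XOR 69 = 05
byte 2: (63 XOR 08) XOR 70 = 6b XOR 70 = 1b
byte 3: (4e XOR 15) XOR 68 = 5b XOR 68 = 33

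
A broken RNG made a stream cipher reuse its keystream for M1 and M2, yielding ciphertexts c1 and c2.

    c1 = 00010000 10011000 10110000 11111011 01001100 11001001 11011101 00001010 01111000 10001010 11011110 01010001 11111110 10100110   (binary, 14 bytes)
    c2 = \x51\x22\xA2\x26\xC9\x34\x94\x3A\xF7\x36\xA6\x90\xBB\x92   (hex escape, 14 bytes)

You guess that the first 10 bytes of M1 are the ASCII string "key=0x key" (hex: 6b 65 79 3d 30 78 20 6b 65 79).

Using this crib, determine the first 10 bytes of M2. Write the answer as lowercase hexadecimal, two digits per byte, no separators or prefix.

2adf6be0b585695beac5

First, c1 ⊕ c2 = (M1 ⊕ K) ⊕ (M2 ⊕ K) = M1 ⊕ M2, so the key drops out. Then M2 = (M1 ⊕ M2) ⊕ M1 over the first 10 bytes.
byte 0: (10 xor 51) xor 6b = 41 xor 6b = 2a
byte 1: (98 xor 22) xor 65 = ba xor 65 = df
byte 2: (b0 xor a2) xor 79 = 12 xor 79 = 6b
byte 3: (fb xor 26) xor 3d = dd xor 3d = e0
byte 4: (4c xor c9) xor 30 = 85 xor 30 = b5
byte 5: (c9 xor 34) xor 78 = fd xor 78 = 85
byte 6: (dd xor 94) xor 20 = 49 xor 20 = 69
byte 7: (0a xor 3a) xor 6b = 30 xor 6b = 5b
byte 8: (78 xor f7) xor 65 = 8f xor 65 = ea
byte 9: (8a xor 36) xor 79 = bc xor 79 = c5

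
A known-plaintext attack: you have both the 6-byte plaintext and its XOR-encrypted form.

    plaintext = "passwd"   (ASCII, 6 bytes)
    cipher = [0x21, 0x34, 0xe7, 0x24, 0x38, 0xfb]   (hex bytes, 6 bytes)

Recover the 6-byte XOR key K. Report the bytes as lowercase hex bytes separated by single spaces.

Since cipher = plaintext ⊕ K, XORing both sides with plaintext gives K = plaintext ⊕ cipher.
70 ⊕ 21 = 51
61 ⊕ 34 = 55
73 ⊕ e7 = 94
73 ⊕ 24 = 57
77 ⊕ 38 = 4f
64 ⊕ fb = 9f

51 55 94 57 4f 9f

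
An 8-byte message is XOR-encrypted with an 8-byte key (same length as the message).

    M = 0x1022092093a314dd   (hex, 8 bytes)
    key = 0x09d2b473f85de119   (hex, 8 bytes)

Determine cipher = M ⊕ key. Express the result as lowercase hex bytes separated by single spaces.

XOR is its own inverse, so applying the key byte-wise gives the result directly.
00010000 ⊕ 00001001 = 00011001
00100010 ⊕ 11010010 = 11110000
00001001 ⊕ 10110100 = 10111101
00100000 ⊕ 01110011 = 01010011
10010011 ⊕ 11111000 = 01101011
10100011 ⊕ 01011101 = 11111110
00010100 ⊕ 11100001 = 11110101
11011101 ⊕ 00011001 = 11000100

19 f0 bd 53 6b fe f5 c4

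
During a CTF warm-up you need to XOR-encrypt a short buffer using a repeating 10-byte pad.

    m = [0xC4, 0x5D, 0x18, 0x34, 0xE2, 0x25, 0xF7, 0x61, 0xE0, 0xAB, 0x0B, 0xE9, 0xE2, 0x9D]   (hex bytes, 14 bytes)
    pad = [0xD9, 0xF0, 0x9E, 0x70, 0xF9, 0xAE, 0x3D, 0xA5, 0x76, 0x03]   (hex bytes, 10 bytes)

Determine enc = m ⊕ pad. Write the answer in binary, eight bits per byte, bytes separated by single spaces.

The 10-byte key repeats, so the effective keystream is d9 f0 9e 70 f9 ae 3d a5 76 03 d9 f0 9e 70.
byte 0: 196 ⊕ 217 =  29
byte 1:  93 ⊕ 240 = 173
byte 2:  24 ⊕ 158 = 134
byte 3:  52 ⊕ 112 =  68
byte 4: 226 ⊕ 249 =  27
byte 5:  37 ⊕ 174 = 139
byte 6: 247 ⊕  61 = 202
byte 7:  97 ⊕ 165 = 196
byte 8: 224 ⊕ 118 = 150
byte 9: 171 ⊕   3 = 168
byte 10:  11 ⊕ 217 = 210
byte 11: 233 ⊕ 240 =  25
byte 12: 226 ⊕ 158 = 124
byte 13: 157 ⊕ 112 = 237

00011101 10101101 10000110 01000100 00011011 10001011 11001010 11000100 10010110 10101000 11010010 00011001 01111100 11101101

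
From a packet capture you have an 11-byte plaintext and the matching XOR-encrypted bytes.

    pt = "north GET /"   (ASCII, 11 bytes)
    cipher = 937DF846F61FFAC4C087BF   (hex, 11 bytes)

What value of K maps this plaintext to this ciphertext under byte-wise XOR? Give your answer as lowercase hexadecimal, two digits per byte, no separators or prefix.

Since cipher = pt ⊕ K, XORing both sides with pt gives K = pt ⊕ cipher.
6e ⊕ 93 = fd
6f ⊕ 7d = 12
72 ⊕ f8 = 8a
74 ⊕ 46 = 32
68 ⊕ f6 = 9e
20 ⊕ 1f = 3f
47 ⊕ fa = bd
45 ⊕ c4 = 81
54 ⊕ c0 = 94
20 ⊕ 87 = a7
2f ⊕ bf = 90

fd128a329e3fbd8194a790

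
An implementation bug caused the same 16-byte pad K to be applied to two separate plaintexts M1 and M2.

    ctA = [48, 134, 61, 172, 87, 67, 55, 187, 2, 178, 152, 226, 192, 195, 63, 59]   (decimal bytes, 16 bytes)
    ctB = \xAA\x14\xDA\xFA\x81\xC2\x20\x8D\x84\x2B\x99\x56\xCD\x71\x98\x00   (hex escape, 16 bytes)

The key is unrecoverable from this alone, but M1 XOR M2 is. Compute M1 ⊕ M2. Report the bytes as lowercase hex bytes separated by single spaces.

ctA ⊕ ctB = (M1 ⊕ K) ⊕ (M2 ⊕ K) = M1 ⊕ M2 — the shared key cancels under XOR.
30 ^ aa = 9a
86 ^ 14 = 92
3d ^ da = e7
ac ^ fa = 56
57 ^ 81 = d6
43 ^ c2 = 81
37 ^ 20 = 17
bb ^ 8d = 36
02 ^ 84 = 86
b2 ^ 2b = 99
98 ^ 99 = 01
e2 ^ 56 = b4
c0 ^ cd = 0d
c3 ^ 71 = b2
3f ^ 98 = a7
3b ^ 00 = 3b

9a 92 e7 56 d6 81 17 36 86 99 01 b4 0d b2 a7 3b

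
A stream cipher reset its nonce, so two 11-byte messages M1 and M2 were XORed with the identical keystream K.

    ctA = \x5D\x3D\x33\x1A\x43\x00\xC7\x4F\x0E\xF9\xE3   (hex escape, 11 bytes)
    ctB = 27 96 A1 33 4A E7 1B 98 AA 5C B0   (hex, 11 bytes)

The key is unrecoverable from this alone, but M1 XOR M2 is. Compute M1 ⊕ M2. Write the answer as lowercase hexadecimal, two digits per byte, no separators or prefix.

7aab922909e7dcd7a4a553

ctA ⊕ ctB = (M1 ⊕ K) ⊕ (M2 ⊕ K) = M1 ⊕ M2 — the shared key cancels under XOR.
byte 0: 5d xor 27 = 7a
byte 1: 3d xor 96 = ab
byte 2: 33 xor a1 = 92
byte 3: 1a xor 33 = 29
byte 4: 43 xor 4a = 09
byte 5: 00 xor e7 = e7
byte 6: c7 xor 1b = dc
byte 7: 4f xor 98 = d7
byte 8: 0e xor aa = a4
byte 9: f9 xor 5c = a5
byte 10: e3 xor b0 = 53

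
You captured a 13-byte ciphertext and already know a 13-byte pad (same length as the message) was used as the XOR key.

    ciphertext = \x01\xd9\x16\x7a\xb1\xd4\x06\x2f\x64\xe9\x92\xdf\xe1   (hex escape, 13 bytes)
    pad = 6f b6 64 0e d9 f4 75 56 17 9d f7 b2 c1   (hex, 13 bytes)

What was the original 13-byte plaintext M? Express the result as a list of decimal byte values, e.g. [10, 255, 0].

[110, 111, 114, 116, 104, 32, 115, 121, 115, 116, 101, 109, 32]

XOR is its own inverse, so applying the key byte-wise gives the result directly.
  1 ⊕ 111 = 110
217 ⊕ 182 = 111
 22 ⊕ 100 = 114
122 ⊕  14 = 116
177 ⊕ 217 = 104
212 ⊕ 244 =  32
  6 ⊕ 117 = 115
 47 ⊕  86 = 121
100 ⊕  23 = 115
233 ⊕ 157 = 116
146 ⊕ 247 = 101
223 ⊕ 178 = 109
225 ⊕ 193 =  32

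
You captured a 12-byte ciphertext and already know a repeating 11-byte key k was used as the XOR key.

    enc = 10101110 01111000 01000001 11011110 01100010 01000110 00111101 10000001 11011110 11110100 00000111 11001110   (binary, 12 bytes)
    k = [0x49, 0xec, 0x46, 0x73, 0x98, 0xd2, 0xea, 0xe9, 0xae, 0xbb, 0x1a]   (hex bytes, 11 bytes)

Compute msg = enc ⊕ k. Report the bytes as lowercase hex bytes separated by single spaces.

The 11-byte key repeats, so the effective keystream is 49 ec 46 73 98 d2 ea e9 ae bb 1a 49.
byte 0: ae ^ 49 = e7
byte 1: 78 ^ ec = 94
byte 2: 41 ^ 46 = 07
byte 3: de ^ 73 = ad
byte 4: 62 ^ 98 = fa
byte 5: 46 ^ d2 = 94
byte 6: 3d ^ ea = d7
byte 7: 81 ^ e9 = 68
byte 8: de ^ ae = 70
byte 9: f4 ^ bb = 4f
byte 10: 07 ^ 1a = 1d
byte 11: ce ^ 49 = 87

e7 94 07 ad fa 94 d7 68 70 4f 1d 87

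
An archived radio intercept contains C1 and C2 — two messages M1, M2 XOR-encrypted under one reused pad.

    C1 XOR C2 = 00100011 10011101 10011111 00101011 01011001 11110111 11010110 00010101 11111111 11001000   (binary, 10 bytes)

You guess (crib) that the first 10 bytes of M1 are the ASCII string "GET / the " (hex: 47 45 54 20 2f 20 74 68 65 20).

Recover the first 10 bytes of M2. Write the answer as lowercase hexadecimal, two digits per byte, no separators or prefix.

Since C1 ⊕ C2 = M1 ⊕ M2, XORing with the guessed M1 bytes yields the corresponding M2 bytes: M2 = (C1 ⊕ C2) ⊕ M1.
23 XOR 47 = 64
9d XOR 45 = d8
9f XOR 54 = cb
2b XOR 20 = 0b
59 XOR 2f = 76
f7 XOR 20 = d7
d6 XOR 74 = a2
15 XOR 68 = 7d
ff XOR 65 = 9a
c8 XOR 20 = e8

64d8cb0b76d7a27d9ae8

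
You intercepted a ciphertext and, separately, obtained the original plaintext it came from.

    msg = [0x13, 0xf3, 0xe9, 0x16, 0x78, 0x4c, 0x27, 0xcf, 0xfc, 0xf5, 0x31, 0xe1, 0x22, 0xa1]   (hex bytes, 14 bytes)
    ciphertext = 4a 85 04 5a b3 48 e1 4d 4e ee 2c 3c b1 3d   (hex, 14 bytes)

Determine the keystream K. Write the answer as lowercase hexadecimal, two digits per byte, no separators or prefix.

Since ciphertext = msg ⊕ K, XORing both sides with msg gives K = msg ⊕ ciphertext.
 19 ^  74 =  89
243 ^ 133 = 118
233 ^   4 = 237
 22 ^  90 =  76
120 ^ 179 = 203
 76 ^  72 =   4
 39 ^ 225 = 198
207 ^  77 = 130
252 ^  78 = 178
245 ^ 238 =  27
 49 ^  44 =  29
225 ^  60 = 221
 34 ^ 177 = 147
161 ^  61 = 156

5976ed4ccb04c682b21b1ddd939c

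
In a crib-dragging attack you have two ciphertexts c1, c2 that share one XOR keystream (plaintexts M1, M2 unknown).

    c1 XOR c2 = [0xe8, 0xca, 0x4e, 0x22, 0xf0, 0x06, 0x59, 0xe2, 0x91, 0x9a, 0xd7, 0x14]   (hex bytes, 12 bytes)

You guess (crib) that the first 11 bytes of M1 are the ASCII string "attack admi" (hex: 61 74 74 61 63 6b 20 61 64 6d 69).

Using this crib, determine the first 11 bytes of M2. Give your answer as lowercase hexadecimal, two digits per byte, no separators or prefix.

89be3a43936d7983f5f7be

Since c1 ⊕ c2 = M1 ⊕ M2, XORing with the guessed M1 bytes yields the corresponding M2 bytes: M2 = (c1 ⊕ c2) ⊕ M1.
232 xor  97 = 137
202 xor 116 = 190
 78 xor 116 =  58
 34 xor  97 =  67
240 xor  99 = 147
  6 xor 107 = 109
 89 xor  32 = 121
226 xor  97 = 131
145 xor 100 = 245
154 xor 109 = 247
215 xor 105 = 190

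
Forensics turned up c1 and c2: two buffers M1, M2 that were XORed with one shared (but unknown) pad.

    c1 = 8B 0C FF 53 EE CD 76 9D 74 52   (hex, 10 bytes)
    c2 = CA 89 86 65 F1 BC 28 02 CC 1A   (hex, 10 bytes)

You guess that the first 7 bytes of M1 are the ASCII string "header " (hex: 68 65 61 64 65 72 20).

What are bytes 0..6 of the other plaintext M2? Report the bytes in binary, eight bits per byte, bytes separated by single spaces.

00101001 11100000 00011000 01010010 01111010 00000011 01111110

First, c1 ⊕ c2 = (M1 ⊕ K) ⊕ (M2 ⊕ K) = M1 ⊕ M2, so the key drops out. Then M2 = (M1 ⊕ M2) ⊕ M1 over the first 7 bytes.
byte 0: (8b XOR ca) XOR 68 = 41 XOR 68 = 29
byte 1: (0c XOR 89) XOR 65 = 85 XOR 65 = e0
byte 2: (ff XOR 86) XOR 61 = 79 XOR 61 = 18
byte 3: (53 XOR 65) XOR 64 = 36 XOR 64 = 52
byte 4: (ee XOR f1) XOR 65 = 1f XOR 65 = 7a
byte 5: (cd XOR bc) XOR 72 = 71 XOR 72 = 03
byte 6: (76 XOR 28) XOR 20 = 5e XOR 20 = 7e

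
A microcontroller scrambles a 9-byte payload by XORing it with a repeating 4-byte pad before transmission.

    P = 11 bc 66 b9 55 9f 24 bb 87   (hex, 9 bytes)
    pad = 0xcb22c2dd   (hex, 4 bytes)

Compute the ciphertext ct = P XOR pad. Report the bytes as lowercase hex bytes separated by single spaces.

The 4-byte key repeats, so the effective keystream is cb 22 c2 dd cb 22 c2 dd cb.
byte 0: 11 xor cb = da
byte 1: bc xor 22 = 9e
byte 2: 66 xor c2 = a4
byte 3: b9 xor dd = 64
byte 4: 55 xor cb = 9e
byte 5: 9f xor 22 = bd
byte 6: 24 xor c2 = e6
byte 7: bb xor dd = 66
byte 8: 87 xor cb = 4c

da 9e a4 64 9e bd e6 66 4c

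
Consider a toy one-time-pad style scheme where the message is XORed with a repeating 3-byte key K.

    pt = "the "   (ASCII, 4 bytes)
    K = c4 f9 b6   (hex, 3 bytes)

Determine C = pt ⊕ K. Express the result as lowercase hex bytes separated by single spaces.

The 3-byte key repeats, so the effective keystream is c4 f9 b6 c4.
byte 0: 74 xor c4 = b0
byte 1: 68 xor f9 = 91
byte 2: 65 xor b6 = d3
byte 3: 20 xor c4 = e4

b0 91 d3 e4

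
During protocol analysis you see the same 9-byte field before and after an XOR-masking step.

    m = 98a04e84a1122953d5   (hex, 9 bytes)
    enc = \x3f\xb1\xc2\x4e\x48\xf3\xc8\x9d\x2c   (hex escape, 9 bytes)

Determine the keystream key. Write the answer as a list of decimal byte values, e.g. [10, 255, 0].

Since enc = m ⊕ key, XORing both sides with m gives key = m ⊕ enc.
98 xor 3f = a7
a0 xor b1 = 11
4e xor c2 = 8c
84 xor 4e = ca
a1 xor 48 = e9
12 xor f3 = e1
29 xor c8 = e1
53 xor 9d = ce
d5 xor 2c = f9

[167, 17, 140, 202, 233, 225, 225, 206, 249]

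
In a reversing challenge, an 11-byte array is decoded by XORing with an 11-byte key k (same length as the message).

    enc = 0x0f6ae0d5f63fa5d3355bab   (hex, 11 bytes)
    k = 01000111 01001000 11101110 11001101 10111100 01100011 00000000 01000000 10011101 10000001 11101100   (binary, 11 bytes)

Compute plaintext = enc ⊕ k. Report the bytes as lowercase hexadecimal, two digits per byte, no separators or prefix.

48220e184a5ca593a8da47

 15 xor  71 =  72
106 xor  72 =  34
224 xor 238 =  14
213 xor 205 =  24
246 xor 188 =  74
 63 xor  99 =  92
165 xor   0 = 165
211 xor  64 = 147
 53 xor 157 = 168
 91 xor 129 = 218
171 xor 236 =  71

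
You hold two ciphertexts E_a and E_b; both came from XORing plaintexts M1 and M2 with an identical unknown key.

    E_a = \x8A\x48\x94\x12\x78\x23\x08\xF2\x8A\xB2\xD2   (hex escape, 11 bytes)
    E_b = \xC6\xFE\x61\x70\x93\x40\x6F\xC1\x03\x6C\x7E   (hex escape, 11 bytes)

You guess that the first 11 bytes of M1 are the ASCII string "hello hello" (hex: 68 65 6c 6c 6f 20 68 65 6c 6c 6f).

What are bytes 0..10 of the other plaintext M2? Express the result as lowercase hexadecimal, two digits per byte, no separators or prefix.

First, E_a ⊕ E_b = (M1 ⊕ K) ⊕ (M2 ⊕ K) = M1 ⊕ M2, so the key drops out. Then M2 = (M1 ⊕ M2) ⊕ M1 over the first 11 bytes.
byte 0: (8a ^ c6) ^ 68 = 4c ^ 68 = 24
byte 1: (48 ^ fe) ^ 65 = b6 ^ 65 = d3
byte 2: (94 ^ 61) ^ 6c = f5 ^ 6c = 99
byte 3: (12 ^ 70) ^ 6c = 62 ^ 6c = 0e
byte 4: (78 ^ 93) ^ 6f = eb ^ 6f = 84
byte 5: (23 ^ 40) ^ 20 = 63 ^ 20 = 43
byte 6: (08 ^ 6f) ^ 68 = 67 ^ 68 = 0f
byte 7: (f2 ^ c1) ^ 65 = 33 ^ 65 = 56
byte 8: (8a ^ 03) ^ 6c = 89 ^ 6c = e5
byte 9: (b2 ^ 6c) ^ 6c = de ^ 6c = b2
byte 10: (d2 ^ 7e) ^ 6f = ac ^ 6f = c3

24d3990e84430f56e5b2c3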